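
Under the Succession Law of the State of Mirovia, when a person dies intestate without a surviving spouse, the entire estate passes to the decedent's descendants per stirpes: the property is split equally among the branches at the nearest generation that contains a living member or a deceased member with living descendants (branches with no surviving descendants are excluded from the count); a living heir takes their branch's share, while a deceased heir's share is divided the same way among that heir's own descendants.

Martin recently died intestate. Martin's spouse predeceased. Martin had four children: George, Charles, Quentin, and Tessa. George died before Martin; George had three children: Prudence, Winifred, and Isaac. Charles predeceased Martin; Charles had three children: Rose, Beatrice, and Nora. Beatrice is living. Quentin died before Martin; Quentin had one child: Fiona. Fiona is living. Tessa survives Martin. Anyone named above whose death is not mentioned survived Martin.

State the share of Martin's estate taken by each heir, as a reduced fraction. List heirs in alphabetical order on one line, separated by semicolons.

There is no surviving spouse, so the entire estate passes to Martin's descendants per stirpes.
The estate is divided into 4 equal shares of 1/4 among George, Charles, Quentin, Tessa.
George predeceased; the 1/4 allotted to George's branch passes to George's issue by representation.
The 1/4 is divided into 3 equal shares of 1/12 among Prudence, Winifred, Isaac.
Prudence is living and takes 1/12.
Winifred is living and takes 1/12.
Isaac is living and takes 1/12.
Charles predeceased; the 1/4 allotted to Charles's branch passes to Charles's issue by representation.
The 1/4 is divided into 3 equal shares of 1/12 among Rose, Beatrice, Nora.
Rose is living and takes 1/12.
Beatrice is living and takes 1/12.
Nora is living and takes 1/12.
Quentin predeceased; the 1/4 allotted to Quentin's branch passes to Quentin's issue by representation.
Fiona is the sole taker at this level and receives the full 1/4.
Tessa is living and takes 1/4.

Beatrice 1/12; Fiona 1/4; Isaac 1/12; Nora 1/12; Prudence 1/12; Rose 1/12; Tessa 1/4; Winifred 1/12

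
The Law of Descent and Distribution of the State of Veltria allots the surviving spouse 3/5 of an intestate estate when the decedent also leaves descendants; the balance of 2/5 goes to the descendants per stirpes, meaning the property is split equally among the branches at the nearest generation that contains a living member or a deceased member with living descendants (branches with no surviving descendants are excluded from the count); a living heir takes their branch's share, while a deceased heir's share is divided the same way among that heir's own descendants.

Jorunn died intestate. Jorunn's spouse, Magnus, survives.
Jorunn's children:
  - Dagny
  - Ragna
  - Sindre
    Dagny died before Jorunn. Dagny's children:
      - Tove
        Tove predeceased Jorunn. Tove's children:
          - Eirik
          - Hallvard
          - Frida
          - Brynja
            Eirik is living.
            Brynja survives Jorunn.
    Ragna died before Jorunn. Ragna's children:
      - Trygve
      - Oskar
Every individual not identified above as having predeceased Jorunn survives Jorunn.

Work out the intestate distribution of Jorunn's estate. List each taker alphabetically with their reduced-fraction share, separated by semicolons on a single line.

Magnus, as surviving spouse, takes 3/5.
The remaining 2/5 passes to Jorunn's descendants per stirpes.
The 2/5 is divided into 3 equal shares of 2/15 among Dagny, Ragna, Sindre.
Dagny predeceased; the 2/15 allotted to Dagny's branch passes to Dagny's issue by representation.
Tove's line is the sole branch at this level, so the full 2/15 passes to Tove's issue by representation.
The 2/15 is divided into 4 equal shares of 1/30 among Eirik, Hallvard, Frida, Brynja.
Eirik is living and takes 1/30.
Hallvard is living and takes 1/30.
Frida is living and takes 1/30.
Brynja is living and takes 1/30.
Ragna predeceased; the 2/15 allotted to Ragna's branch passes to Ragna's issue by representation.
The 2/15 is divided into 2 equal shares of 1/15 among Trygve, Oskar.
Trygve is living and takes 1/15.
Oskar is living and takes 1/15.
Sindre is living and takes 2/15.

Brynja 1/30; Eirik 1/30; Frida 1/30; Hallvard 1/30; Magnus 3/5; Oskar 1/15; Sindre 2/15; Trygve 1/15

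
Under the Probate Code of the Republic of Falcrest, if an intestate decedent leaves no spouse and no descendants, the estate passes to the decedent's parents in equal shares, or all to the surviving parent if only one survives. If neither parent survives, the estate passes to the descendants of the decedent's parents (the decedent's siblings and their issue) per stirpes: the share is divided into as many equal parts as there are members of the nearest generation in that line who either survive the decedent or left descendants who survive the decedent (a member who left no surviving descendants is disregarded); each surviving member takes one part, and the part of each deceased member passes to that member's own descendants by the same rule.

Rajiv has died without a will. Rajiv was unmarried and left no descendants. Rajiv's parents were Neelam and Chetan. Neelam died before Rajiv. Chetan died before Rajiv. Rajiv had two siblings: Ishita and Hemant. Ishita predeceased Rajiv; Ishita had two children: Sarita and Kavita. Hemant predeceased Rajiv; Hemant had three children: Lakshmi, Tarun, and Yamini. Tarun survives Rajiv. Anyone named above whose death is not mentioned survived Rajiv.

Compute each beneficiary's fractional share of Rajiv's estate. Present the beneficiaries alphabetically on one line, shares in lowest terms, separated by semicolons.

Kavita 1/4; Lakshmi 1/6; Sarita 1/4; Tarun 1/6; Yamini 1/6

Neither parent survives and there are no descendants, so the estate passes to Rajiv's siblings and their issue per stirpes.
The estate is divided into 2 equal shares of 1/2 among Ishita, Hemant.
Ishita predeceased; the 1/2 allotted to Ishita's branch passes to Ishita's issue by representation.
The 1/2 is divided into 2 equal shares of 1/4 among Sarita, Kavita.
Sarita is living and takes 1/4.
Kavita is living and takes 1/4.
Hemant predeceased; the 1/2 allotted to Hemant's branch passes to Hemant's issue by representation.
The 1/2 is divided into 3 equal shares of 1/6 among Lakshmi, Tarun, Yamini.
Lakshmi is living and takes 1/6.
Tarun is living and takes 1/6.
Yamini is living and takes 1/6.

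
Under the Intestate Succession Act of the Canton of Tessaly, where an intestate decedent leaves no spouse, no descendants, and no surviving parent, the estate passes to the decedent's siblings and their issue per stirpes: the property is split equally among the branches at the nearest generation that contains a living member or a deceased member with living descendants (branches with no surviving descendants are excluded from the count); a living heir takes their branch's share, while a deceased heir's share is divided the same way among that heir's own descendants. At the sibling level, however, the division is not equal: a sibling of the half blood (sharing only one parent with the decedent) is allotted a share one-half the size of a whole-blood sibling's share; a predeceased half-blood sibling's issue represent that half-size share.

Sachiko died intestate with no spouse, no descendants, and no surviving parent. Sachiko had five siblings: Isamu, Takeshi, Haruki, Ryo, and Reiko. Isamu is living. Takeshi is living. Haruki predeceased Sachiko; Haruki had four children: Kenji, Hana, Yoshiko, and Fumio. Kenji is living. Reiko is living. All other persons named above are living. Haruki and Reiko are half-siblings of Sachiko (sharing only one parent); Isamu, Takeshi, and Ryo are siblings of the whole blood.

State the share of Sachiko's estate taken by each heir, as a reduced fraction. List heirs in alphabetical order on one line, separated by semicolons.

Fumio 1/32; Hana 1/32; Isamu 1/4; Kenji 1/32; Reiko 1/8; Ryo 1/4; Takeshi 1/4; Yoshiko 1/32

No spouse, descendants, or parent survives, so the estate passes to Sachiko's siblings per stirpes.
Half-blood siblings count for one-half the weight of whole-blood siblings at the initial division.
Dividing 1 in proportion to weights (total weight 4): Isamu (weight 1) → 1/4; Takeshi (weight 1) → 1/4; Haruki (weight 1/2) → 1/8; Ryo (weight 1) → 1/4; Reiko (weight 1/2) → 1/8.
Isamu is living and takes 1/4.
Takeshi is living and takes 1/4.
Haruki predeceased; the 1/8 allotted to Haruki's branch passes to Haruki's issue by representation.
The 1/8 is divided into 4 equal shares of 1/32 among Kenji, Hana, Yoshiko, Fumio.
Kenji is living and takes 1/32.
Hana is living and takes 1/32.
Yoshiko is living and takes 1/32.
Fumio is living and takes 1/32.
Ryo is living and takes 1/4.
Reiko is living and takes 1/8.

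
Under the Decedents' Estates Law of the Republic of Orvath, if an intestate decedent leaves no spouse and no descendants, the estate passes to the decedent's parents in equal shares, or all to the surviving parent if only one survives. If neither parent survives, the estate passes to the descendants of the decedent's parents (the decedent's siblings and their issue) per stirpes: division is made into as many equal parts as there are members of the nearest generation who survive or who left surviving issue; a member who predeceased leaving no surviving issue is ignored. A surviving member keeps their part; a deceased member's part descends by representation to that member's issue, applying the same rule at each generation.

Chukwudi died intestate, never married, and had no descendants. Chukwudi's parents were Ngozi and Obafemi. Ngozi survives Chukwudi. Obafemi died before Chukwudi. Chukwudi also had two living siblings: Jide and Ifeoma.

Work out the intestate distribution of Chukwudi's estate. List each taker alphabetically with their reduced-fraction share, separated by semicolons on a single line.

Only one parent, Ngozi, survives, so Ngozi takes the entire estate. The siblings take nothing because a surviving parent has priority.

Ngozi 1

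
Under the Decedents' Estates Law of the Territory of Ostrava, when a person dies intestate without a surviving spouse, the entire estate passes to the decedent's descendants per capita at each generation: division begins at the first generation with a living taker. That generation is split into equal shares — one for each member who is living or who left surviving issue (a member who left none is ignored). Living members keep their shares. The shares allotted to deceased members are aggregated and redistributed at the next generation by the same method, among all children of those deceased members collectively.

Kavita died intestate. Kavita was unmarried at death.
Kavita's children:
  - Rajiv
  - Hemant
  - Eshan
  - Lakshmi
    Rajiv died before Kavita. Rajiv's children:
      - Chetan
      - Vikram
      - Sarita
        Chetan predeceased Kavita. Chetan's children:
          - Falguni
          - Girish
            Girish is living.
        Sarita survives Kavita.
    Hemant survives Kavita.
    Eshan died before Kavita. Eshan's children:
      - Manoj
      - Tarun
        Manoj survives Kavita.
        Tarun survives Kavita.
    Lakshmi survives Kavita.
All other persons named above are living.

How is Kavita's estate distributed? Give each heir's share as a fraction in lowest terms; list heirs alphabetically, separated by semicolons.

Falguni 1/20; Girish 1/20; Hemant 1/4; Lakshmi 1/4; Manoj 1/10; Sarita 1/10; Tarun 1/10; Vikram 1/10

There is no surviving spouse, so the entire estate passes to Kavita's descendants per capita at each generation.
At generation 1 (Rajiv, Hemant, Eshan, Lakshmi) there are 4 shares of (1)/4 = 1/4 each.
Living: Hemant and Lakshmi — each takes 1/4.
Deceased: Rajiv and Eshan. Their combined 1/2 is pooled and carried to generation 2.
At generation 2 (Chetan, Vikram, Sarita, Manoj, Tarun) there are 5 shares of (1/2)/5 = 1/10 each.
Living: Vikram, Sarita, Manoj, and Tarun — each takes 1/10.
Deceased: Chetan. That 1/10 share is carried to generation 3.
At generation 3 (Falguni, Girish) there are 2 shares of (1/10)/2 = 1/20 each.
Living: Falguni and Girish — each takes 1/20.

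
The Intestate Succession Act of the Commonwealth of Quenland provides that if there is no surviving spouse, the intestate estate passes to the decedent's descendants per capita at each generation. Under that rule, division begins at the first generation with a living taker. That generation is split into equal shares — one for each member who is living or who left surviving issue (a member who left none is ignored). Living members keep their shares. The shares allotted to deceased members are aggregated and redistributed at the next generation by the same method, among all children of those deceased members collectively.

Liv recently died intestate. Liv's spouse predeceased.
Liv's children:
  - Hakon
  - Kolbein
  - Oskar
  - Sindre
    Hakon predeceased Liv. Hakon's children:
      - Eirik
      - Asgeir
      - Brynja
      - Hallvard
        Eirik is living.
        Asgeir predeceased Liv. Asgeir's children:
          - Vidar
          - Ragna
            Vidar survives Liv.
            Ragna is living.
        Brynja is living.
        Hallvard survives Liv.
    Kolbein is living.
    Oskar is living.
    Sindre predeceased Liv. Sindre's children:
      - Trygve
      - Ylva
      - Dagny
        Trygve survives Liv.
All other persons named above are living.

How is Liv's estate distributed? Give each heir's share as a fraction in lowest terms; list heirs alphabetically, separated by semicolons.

There is no surviving spouse, so the entire estate passes to Liv's descendants per capita at each generation.
At generation 1 (Hakon, Kolbein, Oskar, Sindre) there are 4 shares of (1)/4 = 1/4 each.
Living: Kolbein and Oskar — each takes 1/4.
Deceased: Hakon and Sindre. Their combined 1/2 is pooled and carried to generation 2.
At generation 2 (Eirik, Asgeir, Brynja, Hallvard, Trygve, Ylva, Dagny) there are 7 shares of (1/2)/7 = 1/14 each.
Living: Eirik, Brynja, Hallvard, Trygve, Ylva, and Dagny — each takes 1/14.
Deceased: Asgeir. That 1/14 share is carried to generation 3.
At generation 3 (Vidar, Ragna) there are 2 shares of (1/14)/2 = 1/28 each.
Living: Vidar and Ragna — each takes 1/28.

Brynja 1/14; Dagny 1/14; Eirik 1/14; Hallvard 1/14; Kolbein 1/4; Oskar 1/4; Ragna 1/28; Trygve 1/14; Vidar 1/28; Ylva 1/14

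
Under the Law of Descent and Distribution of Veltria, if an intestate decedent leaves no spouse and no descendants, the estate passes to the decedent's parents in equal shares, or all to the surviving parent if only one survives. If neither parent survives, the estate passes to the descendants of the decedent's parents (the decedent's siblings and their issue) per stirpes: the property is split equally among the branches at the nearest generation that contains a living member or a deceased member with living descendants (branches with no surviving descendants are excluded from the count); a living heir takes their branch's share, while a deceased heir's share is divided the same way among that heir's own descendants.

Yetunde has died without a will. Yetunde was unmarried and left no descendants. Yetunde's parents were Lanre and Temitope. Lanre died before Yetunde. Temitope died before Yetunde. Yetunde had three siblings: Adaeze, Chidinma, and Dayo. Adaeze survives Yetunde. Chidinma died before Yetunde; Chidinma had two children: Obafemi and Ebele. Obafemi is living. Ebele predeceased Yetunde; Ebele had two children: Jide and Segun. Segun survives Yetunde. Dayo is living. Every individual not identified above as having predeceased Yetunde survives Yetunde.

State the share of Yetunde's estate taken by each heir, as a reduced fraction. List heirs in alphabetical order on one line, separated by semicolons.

Neither parent survives and there are no descendants, so the estate passes to Yetunde's siblings and their issue per stirpes.
The estate is divided into 3 equal shares of 1/3 among Adaeze, Chidinma, Dayo.
Adaeze is living and takes 1/3.
Chidinma predeceased; the 1/3 allotted to Chidinma's branch passes to Chidinma's issue by representation.
The 1/3 is divided into 2 equal shares of 1/6 among Obafemi, Ebele.
Obafemi is living and takes 1/6.
Ebele predeceased; the 1/6 allotted to Ebele's branch passes to Ebele's issue by representation.
The 1/6 is divided into 2 equal shares of 1/12 among Jide, Segun.
Jide is living and takes 1/12.
Segun is living and takes 1/12.
Dayo is living and takes 1/3.

Adaeze 1/3; Dayo 1/3; Jide 1/12; Obafemi 1/6; Segun 1/12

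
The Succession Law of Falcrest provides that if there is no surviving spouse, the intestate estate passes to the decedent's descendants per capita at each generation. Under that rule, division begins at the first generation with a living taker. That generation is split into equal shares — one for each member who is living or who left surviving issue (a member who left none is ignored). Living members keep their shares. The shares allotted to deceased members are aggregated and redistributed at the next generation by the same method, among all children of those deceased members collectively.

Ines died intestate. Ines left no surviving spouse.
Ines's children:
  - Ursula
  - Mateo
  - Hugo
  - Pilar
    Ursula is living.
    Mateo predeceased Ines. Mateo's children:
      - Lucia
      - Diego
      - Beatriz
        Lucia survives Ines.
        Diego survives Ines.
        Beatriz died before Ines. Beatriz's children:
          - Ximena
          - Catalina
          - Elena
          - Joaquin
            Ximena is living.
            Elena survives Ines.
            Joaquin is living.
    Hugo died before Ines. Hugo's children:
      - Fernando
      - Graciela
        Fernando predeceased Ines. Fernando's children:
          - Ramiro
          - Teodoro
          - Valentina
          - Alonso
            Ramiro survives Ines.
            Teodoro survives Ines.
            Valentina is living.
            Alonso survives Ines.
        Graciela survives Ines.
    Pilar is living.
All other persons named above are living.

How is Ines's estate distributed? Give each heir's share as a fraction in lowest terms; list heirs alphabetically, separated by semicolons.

There is no surviving spouse, so the entire estate passes to Ines's descendants per capita at each generation.
At generation 1 (Ursula, Mateo, Hugo, Pilar) there are 4 shares of (1)/4 = 1/4 each.
Living: Ursula and Pilar — each takes 1/4.
Deceased: Mateo and Hugo. Their combined 1/2 is pooled and carried to generation 2.
At generation 2 (Lucia, Diego, Beatriz, Fernando, Graciela) there are 5 shares of (1/2)/5 = 1/10 each.
Living: Lucia, Diego, and Graciela — each takes 1/10.
Deceased: Beatriz and Fernando. Their combined 1/5 is pooled and carried to generation 3.
At generation 3 (Ximena, Catalina, Elena, Joaquin, Ramiro, Teodoro, Valentina, Alonso) there are 8 shares of (1/5)/8 = 1/40 each.
Living: Ximena, Catalina, Elena, Joaquin, Ramiro, Teodoro, Valentina, and Alonso — each takes 1/40.

Alonso 1/40; Catalina 1/40; Diego 1/10; Elena 1/40; Graciela 1/10; Joaquin 1/40; Lucia 1/10; Pilar 1/4; Ramiro 1/40; Teodoro 1/40; Ursula 1/4; Valentina 1/40; Ximena 1/40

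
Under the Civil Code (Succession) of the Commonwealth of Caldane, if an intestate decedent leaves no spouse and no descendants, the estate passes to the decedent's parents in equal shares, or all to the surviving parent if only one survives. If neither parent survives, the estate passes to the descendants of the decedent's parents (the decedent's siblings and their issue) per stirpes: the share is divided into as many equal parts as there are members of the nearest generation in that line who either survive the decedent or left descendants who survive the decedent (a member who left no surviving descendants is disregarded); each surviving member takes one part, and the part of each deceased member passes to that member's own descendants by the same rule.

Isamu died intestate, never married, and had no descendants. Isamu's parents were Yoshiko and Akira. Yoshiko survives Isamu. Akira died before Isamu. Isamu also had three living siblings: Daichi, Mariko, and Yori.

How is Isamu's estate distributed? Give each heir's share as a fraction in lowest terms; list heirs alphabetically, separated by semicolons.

Yoshiko 1

Only one parent, Yoshiko, survives, so Yoshiko takes the entire estate. The siblings take nothing because a surviving parent has priority.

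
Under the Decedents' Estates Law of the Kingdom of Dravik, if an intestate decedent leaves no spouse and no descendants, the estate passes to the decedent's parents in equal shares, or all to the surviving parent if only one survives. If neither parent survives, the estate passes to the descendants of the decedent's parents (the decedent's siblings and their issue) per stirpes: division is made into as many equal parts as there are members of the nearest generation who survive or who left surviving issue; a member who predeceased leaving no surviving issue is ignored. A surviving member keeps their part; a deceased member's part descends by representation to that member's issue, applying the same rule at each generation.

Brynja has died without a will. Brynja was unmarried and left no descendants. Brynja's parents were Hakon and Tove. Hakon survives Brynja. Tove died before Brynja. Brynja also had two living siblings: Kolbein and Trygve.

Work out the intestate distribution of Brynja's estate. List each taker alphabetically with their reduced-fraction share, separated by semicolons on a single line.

Hakon 1

Only one parent, Hakon, survives, so Hakon takes the entire estate. The siblings take nothing because a surviving parent has priority.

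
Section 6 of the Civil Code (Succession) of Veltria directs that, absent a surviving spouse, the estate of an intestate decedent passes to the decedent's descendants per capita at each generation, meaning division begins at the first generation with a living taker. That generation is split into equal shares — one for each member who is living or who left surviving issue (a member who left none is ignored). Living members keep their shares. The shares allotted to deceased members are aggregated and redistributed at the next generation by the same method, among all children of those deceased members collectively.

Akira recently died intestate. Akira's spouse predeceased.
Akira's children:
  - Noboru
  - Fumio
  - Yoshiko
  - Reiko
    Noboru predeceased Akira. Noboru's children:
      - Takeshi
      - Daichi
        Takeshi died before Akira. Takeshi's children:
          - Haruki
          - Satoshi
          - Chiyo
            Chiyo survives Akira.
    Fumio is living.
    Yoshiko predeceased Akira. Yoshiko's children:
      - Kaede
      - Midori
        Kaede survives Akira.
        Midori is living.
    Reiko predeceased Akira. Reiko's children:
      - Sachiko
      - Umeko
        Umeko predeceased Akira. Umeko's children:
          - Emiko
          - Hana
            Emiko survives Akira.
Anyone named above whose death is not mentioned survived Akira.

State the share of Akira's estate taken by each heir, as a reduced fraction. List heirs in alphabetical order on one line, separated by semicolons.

There is no surviving spouse, so the entire estate passes to Akira's descendants per capita at each generation.
At generation 1 (Noboru, Fumio, Yoshiko, Reiko) there are 4 shares of (1)/4 = 1/4 each.
Living: Fumio — each takes 1/4.
Deceased: Noboru, Yoshiko, and Reiko. Their combined 3/4 is pooled and carried to generation 2.
At generation 2 (Takeshi, Daichi, Kaede, Midori, Sachiko, Umeko) there are 6 shares of (3/4)/6 = 1/8 each.
Living: Daichi, Kaede, Midori, and Sachiko — each takes 1/8.
Deceased: Takeshi and Umeko. Their combined 1/4 is pooled and carried to generation 3.
At generation 3 (Haruki, Satoshi, Chiyo, Emiko, Hana) there are 5 shares of (1/4)/5 = 1/20 each.
Living: Haruki, Satoshi, Chiyo, Emiko, and Hana — each takes 1/20.

Chiyo 1/20; Daichi 1/8; Emiko 1/20; Fumio 1/4; Hana 1/20; Haruki 1/20; Kaede 1/8; Midori 1/8; Sachiko 1/8; Satoshi 1/20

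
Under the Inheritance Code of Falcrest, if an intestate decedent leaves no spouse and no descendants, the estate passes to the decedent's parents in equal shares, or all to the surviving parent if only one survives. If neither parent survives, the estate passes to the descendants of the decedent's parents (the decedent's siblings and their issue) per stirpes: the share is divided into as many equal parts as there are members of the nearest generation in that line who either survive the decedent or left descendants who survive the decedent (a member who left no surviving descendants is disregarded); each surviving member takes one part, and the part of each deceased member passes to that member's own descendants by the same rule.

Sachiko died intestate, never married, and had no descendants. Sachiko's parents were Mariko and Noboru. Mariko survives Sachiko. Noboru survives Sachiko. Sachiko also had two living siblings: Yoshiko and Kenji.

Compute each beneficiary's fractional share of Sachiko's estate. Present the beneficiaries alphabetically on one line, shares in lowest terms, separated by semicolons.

Mariko 1/2; Noboru 1/2

Both parents survive, so Mariko and Noboru each take 1/2. The siblings take nothing because a surviving parent has priority.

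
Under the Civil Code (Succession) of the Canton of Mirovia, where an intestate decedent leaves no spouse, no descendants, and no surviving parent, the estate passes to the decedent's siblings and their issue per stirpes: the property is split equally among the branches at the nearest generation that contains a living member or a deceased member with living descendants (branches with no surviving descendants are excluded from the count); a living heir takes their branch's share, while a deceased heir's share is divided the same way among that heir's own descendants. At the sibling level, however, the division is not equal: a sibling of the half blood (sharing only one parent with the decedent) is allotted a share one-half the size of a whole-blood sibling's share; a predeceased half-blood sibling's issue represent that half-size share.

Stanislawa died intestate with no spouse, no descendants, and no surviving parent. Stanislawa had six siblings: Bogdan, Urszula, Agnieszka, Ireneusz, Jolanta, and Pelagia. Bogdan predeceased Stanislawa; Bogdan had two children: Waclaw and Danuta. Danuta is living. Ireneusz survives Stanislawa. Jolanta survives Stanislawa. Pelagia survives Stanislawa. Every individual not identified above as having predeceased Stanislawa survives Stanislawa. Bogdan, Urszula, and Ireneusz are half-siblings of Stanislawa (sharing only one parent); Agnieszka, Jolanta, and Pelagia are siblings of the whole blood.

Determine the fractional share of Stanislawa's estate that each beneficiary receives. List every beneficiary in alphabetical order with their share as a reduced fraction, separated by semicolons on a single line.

No spouse, descendants, or parent survives, so the estate passes to Stanislawa's siblings per stirpes.
Half-blood siblings count for one-half the weight of whole-blood siblings at the initial division.
Dividing 1 in proportion to weights (total weight 9/2): Bogdan (weight 1/2) → 1/9; Urszula (weight 1/2) → 1/9; Agnieszka (weight 1) → 2/9; Ireneusz (weight 1/2) → 1/9; Jolanta (weight 1) → 2/9; Pelagia (weight 1) → 2/9.
Bogdan predeceased; the 1/9 allotted to Bogdan's branch passes to Bogdan's issue by representation.
The 1/9 is divided into 2 equal shares of 1/18 among Waclaw, Danuta.
Waclaw is living and takes 1/18.
Danuta is living and takes 1/18.
Urszula is living and takes 1/9.
Agnieszka is living and takes 2/9.
Ireneusz is living and takes 1/9.
Jolanta is living and takes 2/9.
Pelagia is living and takes 2/9.

Agnieszka 2/9; Danuta 1/18; Ireneusz 1/9; Jolanta 2/9; Pelagia 2/9; Urszula 1/9; Waclaw 1/18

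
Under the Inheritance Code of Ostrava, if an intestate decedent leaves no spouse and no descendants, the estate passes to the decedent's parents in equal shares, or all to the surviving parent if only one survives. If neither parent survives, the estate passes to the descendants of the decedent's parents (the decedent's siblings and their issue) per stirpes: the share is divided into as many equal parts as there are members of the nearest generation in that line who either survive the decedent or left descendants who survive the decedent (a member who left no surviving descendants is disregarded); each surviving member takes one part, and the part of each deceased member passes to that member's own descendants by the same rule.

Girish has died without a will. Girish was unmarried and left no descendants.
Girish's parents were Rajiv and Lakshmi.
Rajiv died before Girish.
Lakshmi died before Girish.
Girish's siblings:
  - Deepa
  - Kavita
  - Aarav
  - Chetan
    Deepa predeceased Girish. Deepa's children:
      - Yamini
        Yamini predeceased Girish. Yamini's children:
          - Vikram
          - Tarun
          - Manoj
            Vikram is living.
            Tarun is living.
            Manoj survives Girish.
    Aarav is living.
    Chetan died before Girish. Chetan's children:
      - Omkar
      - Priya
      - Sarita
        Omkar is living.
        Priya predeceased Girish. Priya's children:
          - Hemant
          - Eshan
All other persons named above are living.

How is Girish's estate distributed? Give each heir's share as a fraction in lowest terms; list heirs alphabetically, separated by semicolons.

Aarav 1/4; Eshan 1/24; Hemant 1/24; Kavita 1/4; Manoj 1/12; Omkar 1/12; Sarita 1/12; Tarun 1/12; Vikram 1/12

Neither parent survives and there are no descendants, so the estate passes to Girish's siblings and their issue per stirpes.
The estate is divided into 4 equal shares of 1/4 among Deepa, Kavita, Aarav, Chetan.
Deepa predeceased; the 1/4 allotted to Deepa's branch passes to Deepa's issue by representation.
Yamini's line is the sole branch at this level, so the full 1/4 passes to Yamini's issue by representation.
The 1/4 is divided into 3 equal shares of 1/12 among Vikram, Tarun, Manoj.
Vikram is living and takes 1/12.
Tarun is living and takes 1/12.
Manoj is living and takes 1/12.
Kavita is living and takes 1/4.
Aarav is living and takes 1/4.
Chetan predeceased; the 1/4 allotted to Chetan's branch passes to Chetan's issue by representation.
The 1/4 is divided into 3 equal shares of 1/12 among Omkar, Priya, Sarita.
Omkar is living and takes 1/12.
Priya predeceased; the 1/12 allotted to Priya's branch passes to Priya's issue by representation.
The 1/12 is divided into 2 equal shares of 1/24 among Hemant, Eshan.
Hemant is living and takes 1/24.
Eshan is living and takes 1/24.
Sarita is living and takes 1/12.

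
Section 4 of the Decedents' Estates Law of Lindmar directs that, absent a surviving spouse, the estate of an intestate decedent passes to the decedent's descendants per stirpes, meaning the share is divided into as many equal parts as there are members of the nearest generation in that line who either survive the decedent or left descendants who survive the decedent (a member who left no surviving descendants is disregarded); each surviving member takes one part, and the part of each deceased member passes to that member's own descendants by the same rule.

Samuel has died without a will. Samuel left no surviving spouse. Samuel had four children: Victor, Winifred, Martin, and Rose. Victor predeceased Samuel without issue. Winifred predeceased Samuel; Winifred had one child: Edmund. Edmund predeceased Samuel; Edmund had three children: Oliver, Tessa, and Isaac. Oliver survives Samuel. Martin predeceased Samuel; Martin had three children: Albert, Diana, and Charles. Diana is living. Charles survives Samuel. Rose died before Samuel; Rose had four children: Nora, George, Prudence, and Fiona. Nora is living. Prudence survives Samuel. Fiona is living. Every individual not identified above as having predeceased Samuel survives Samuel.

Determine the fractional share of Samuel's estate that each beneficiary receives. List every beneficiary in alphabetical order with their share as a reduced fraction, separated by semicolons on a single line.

Albert 1/9; Charles 1/9; Diana 1/9; Fiona 1/12; George 1/12; Isaac 1/9; Nora 1/12; Oliver 1/9; Prudence 1/12; Tessa 1/9

There is no surviving spouse, so the entire estate passes to Samuel's descendants per stirpes.
Victor left no surviving issue, so that branch lapses and is disregarded.
The estate is divided into 3 equal shares of 1/3 among Winifred, Martin, Rose.
Winifred predeceased; the 1/3 allotted to Winifred's branch passes to Winifred's issue by representation.
Edmund's line is the sole branch at this level, so the full 1/3 passes to Edmund's issue by representation.
The 1/3 is divided into 3 equal shares of 1/9 among Oliver, Tessa, Isaac.
Oliver is living and takes 1/9.
Tessa is living and takes 1/9.
Isaac is living and takes 1/9.
Martin predeceased; the 1/3 allotted to Martin's branch passes to Martin's issue by representation.
The 1/3 is divided into 3 equal shares of 1/9 among Albert, Diana, Charles.
Albert is living and takes 1/9.
Diana is living and takes 1/9.
Charles is living and takes 1/9.
Rose predeceased; the 1/3 allotted to Rose's branch passes to Rose's issue by representation.
The 1/3 is divided into 4 equal shares of 1/12 among Nora, George, Prudence, Fiona.
Nora is living and takes 1/12.
George is living and takes 1/12.
Prudence is living and takes 1/12.
Fiona is living and takes 1/12.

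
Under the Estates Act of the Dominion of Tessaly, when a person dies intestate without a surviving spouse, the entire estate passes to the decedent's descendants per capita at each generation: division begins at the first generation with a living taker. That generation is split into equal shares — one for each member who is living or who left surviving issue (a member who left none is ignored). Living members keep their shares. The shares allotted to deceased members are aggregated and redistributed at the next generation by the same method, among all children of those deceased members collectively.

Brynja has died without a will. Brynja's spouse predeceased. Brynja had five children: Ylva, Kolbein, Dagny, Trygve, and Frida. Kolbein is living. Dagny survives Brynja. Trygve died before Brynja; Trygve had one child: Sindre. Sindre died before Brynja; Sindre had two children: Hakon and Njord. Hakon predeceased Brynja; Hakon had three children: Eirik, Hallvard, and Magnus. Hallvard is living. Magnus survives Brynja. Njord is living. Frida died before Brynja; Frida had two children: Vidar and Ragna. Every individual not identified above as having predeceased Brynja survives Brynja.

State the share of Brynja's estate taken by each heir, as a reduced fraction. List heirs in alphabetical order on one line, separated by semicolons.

Dagny 1/5; Eirik 1/45; Hallvard 1/45; Kolbein 1/5; Magnus 1/45; Njord 1/15; Ragna 2/15; Vidar 2/15; Ylva 1/5

There is no surviving spouse, so the entire estate passes to Brynja's descendants per capita at each generation.
At generation 1 (Ylva, Kolbein, Dagny, Trygve, Frida) there are 5 shares of (1)/5 = 1/5 each.
Living: Ylva, Kolbein, and Dagny — each takes 1/5.
Deceased: Trygve and Frida. Their combined 2/5 is pooled and carried to generation 2.
At generation 2 (Sindre, Vidar, Ragna) there are 3 shares of (2/5)/3 = 2/15 each.
Living: Vidar and Ragna — each takes 2/15.
Deceased: Sindre. That 2/15 share is carried to generation 3.
At generation 3 (Hakon, Njord) there are 2 shares of (2/15)/2 = 1/15 each.
Living: Njord — each takes 1/15.
Deceased: Hakon. That 1/15 share is carried to generation 4.
At generation 4 (Eirik, Hallvard, Magnus) there are 3 shares of (1/15)/3 = 1/45 each.
Living: Eirik, Hallvard, and Magnus — each takes 1/45.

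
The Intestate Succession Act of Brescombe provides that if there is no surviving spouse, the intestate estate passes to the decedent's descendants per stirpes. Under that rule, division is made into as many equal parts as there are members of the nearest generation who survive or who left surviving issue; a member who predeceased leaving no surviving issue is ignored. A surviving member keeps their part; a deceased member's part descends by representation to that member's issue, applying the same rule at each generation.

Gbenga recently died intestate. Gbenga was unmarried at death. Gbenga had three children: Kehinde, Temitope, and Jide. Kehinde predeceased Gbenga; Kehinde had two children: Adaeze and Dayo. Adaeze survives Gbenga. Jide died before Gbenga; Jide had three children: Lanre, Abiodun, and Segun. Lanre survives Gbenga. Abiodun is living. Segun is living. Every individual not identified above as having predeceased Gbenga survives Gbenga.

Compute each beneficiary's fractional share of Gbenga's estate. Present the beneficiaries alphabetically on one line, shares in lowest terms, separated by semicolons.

Abiodun 1/9; Adaeze 1/6; Dayo 1/6; Lanre 1/9; Segun 1/9; Temitope 1/3

There is no surviving spouse, so the entire estate passes to Gbenga's descendants per stirpes.
The estate is divided into 3 equal shares of 1/3 among Kehinde, Temitope, Jide.
Kehinde predeceased; the 1/3 allotted to Kehinde's branch passes to Kehinde's issue by representation.
The 1/3 is divided into 2 equal shares of 1/6 among Adaeze, Dayo.
Adaeze is living and takes 1/6.
Dayo is living and takes 1/6.
Temitope is living and takes 1/3.
Jide predeceased; the 1/3 allotted to Jide's branch passes to Jide's issue by representation.
The 1/3 is divided into 3 equal shares of 1/9 among Lanre, Abiodun, Segun.
Lanre is living and takes 1/9.
Abiodun is living and takes 1/9.
Segun is living and takes 1/9.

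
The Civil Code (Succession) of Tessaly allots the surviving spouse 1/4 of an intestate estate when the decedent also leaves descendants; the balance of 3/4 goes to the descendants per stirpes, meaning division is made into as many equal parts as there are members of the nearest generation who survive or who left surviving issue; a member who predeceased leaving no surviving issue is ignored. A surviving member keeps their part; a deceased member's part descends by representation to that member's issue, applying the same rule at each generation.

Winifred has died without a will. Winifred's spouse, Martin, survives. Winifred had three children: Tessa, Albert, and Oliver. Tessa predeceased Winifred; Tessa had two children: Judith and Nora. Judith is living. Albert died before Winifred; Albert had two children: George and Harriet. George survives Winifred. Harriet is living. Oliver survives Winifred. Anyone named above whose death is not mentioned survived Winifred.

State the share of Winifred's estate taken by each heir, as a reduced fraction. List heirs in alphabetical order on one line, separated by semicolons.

Martin, as surviving spouse, takes 1/4.
The remaining 3/4 passes to Winifred's descendants per stirpes.
The 3/4 is divided into 3 equal shares of 1/4 among Tessa, Albert, Oliver.
Tessa predeceased; the 1/4 allotted to Tessa's branch passes to Tessa's issue by representation.
The 1/4 is divided into 2 equal shares of 1/8 among Judith, Nora.
Judith is living and takes 1/8.
Nora is living and takes 1/8.
Albert predeceased; the 1/4 allotted to Albert's branch passes to Albert's issue by representation.
The 1/4 is divided into 2 equal shares of 1/8 among George, Harriet.
George is living and takes 1/8.
Harriet is living and takes 1/8.
Oliver is living and takes 1/4.

George 1/8; Harriet 1/8; Judith 1/8; Martin 1/4; Nora 1/8; Oliver 1/4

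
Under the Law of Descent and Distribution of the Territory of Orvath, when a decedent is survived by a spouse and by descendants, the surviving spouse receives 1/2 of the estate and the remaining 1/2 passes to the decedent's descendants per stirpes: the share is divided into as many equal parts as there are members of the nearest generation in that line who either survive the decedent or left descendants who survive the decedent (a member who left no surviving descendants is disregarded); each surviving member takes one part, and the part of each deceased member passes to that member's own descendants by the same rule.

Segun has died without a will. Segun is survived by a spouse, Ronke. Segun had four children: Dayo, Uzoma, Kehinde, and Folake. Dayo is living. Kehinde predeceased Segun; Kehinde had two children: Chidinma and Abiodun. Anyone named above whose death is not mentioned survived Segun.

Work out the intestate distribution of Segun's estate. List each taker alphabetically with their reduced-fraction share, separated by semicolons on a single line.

Ronke, as surviving spouse, takes 1/2.
The remaining 1/2 passes to Segun's descendants per stirpes.
The 1/2 is divided into 4 equal shares of 1/8 among Dayo, Uzoma, Kehinde, Folake.
Dayo is living and takes 1/8.
Uzoma is living and takes 1/8.
Kehinde predeceased; the 1/8 allotted to Kehinde's branch passes to Kehinde's issue by representation.
The 1/8 is divided into 2 equal shares of 1/16 among Chidinma, Abiodun.
Chidinma is living and takes 1/16.
Abiodun is living and takes 1/16.
Folake is living and takes 1/8.

Abiodun 1/16; Chidinma 1/16; Dayo 1/8; Folake 1/8; Ronke 1/2; Uzoma 1/8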